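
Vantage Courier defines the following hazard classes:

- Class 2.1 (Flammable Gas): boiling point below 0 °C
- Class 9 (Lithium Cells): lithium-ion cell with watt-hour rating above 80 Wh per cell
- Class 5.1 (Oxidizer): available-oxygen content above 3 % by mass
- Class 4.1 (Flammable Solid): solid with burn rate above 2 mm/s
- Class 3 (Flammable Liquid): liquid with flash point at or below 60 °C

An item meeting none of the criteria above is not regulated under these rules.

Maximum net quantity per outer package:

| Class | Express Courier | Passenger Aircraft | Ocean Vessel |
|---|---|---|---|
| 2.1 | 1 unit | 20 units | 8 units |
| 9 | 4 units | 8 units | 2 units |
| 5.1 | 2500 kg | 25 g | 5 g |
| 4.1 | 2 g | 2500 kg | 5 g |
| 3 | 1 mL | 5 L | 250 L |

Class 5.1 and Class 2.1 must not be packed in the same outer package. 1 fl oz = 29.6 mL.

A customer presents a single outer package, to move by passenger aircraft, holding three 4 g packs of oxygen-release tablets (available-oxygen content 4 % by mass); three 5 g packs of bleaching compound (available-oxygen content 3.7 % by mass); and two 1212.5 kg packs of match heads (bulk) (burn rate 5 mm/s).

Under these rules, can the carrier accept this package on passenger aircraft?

No

Available-oxygen content 4 % by mass meets the Class 5.1 criterion (Oxidizer), so the oxygen-release tablets are Class 5.1.
The bleaching compound has available-oxygen content 3.7 % by mass, which is > 3 % by mass, so it is Class 5.1 (Oxidizer).
With burn rate 5 mm/s (> 2 mm/s), the match heads (bulk) fall in Class 4.1.
Total Class 5.1: (three 4 g packs = 12 g) + (three 5 g packs = 15 g) = 27 g.
27 g > 25 g (passenger aircraft limit, Class 5.1) — over the limit.
Class 4.1 quantity: two 1212.5 kg packs = 2425 kg.
2425 kg is within the passenger aircraft limit of 2500 kg for Class 4.1.
The segregation rule (Class 5.1 with Class 2.1) does not apply to Class 5.1 with Class 4.1.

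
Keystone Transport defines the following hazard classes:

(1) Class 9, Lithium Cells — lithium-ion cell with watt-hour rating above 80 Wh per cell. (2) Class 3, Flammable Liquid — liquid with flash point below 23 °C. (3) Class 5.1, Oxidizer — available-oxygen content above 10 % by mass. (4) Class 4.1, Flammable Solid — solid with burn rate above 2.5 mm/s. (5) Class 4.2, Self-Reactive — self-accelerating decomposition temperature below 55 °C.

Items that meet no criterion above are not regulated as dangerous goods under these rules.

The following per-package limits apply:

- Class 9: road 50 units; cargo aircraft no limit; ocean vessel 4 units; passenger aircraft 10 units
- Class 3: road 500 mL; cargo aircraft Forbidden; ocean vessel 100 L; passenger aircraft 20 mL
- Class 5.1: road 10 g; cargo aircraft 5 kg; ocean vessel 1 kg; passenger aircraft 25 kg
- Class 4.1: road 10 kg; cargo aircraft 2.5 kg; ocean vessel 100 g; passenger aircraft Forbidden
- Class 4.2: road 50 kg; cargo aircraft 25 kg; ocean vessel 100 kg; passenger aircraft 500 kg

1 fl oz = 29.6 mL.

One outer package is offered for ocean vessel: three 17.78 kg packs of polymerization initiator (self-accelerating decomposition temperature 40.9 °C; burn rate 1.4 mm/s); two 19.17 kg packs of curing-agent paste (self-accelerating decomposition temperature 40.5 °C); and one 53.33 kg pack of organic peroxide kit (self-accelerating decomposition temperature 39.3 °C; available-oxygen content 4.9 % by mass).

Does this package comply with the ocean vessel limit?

The polymerization initiator has self-accelerating decomposition temperature 40.9 °C, which is < 55 °C, so it is Class 4.2 (Self-Reactive).
The curing-agent paste has self-accelerating decomposition temperature 40.5 °C, which is < 55 °C, so it is Class 4.2 (Self-Reactive).
Self-accelerating decomposition temperature 39.3 °C meets the Class 4.2 criterion (Self-Reactive), so the organic peroxide kit is Class 4.2.
Total Class 4.2: (three 17.78 kg packs = 53.34 kg) + (two 19.17 kg packs = 38.34 kg) + 53.33 kg = 145.01 kg.
145.01 kg exceeds the ocean vessel limit of 100 kg for Class 4.2.

No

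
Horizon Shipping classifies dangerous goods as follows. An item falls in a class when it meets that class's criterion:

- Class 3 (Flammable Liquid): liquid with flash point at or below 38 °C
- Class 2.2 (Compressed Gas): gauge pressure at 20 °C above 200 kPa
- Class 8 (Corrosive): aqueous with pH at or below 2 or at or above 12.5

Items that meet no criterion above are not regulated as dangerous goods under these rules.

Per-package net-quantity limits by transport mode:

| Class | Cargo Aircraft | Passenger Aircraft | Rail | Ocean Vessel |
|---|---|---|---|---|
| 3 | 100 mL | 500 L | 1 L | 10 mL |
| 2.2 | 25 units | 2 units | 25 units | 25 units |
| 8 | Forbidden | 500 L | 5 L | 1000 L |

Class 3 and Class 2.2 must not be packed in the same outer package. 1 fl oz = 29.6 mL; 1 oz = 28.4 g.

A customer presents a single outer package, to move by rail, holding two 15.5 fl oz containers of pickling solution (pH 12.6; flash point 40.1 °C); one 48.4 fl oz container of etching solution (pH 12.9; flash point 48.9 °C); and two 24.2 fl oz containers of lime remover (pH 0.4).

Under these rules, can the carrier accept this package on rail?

With pH 12.6 (≥ 12.5), the pickling solution falls in Class 8.
Etching solution: pH 12.9 ≥ 12.5 → Class 8 (Corrosive).
With pH 0.4 (≤ 2), the lime remover falls in Class 8.
Class 8 net quantity: (two 15.5 fl oz containers = 917.6 mL) + (one 48.4 fl oz container = 1432.64 mL) + (two 24.2 fl oz containers = 1432.64 mL) = 3782.88 mL.
That is within the Class 8 rail limit of 5 L.

Yes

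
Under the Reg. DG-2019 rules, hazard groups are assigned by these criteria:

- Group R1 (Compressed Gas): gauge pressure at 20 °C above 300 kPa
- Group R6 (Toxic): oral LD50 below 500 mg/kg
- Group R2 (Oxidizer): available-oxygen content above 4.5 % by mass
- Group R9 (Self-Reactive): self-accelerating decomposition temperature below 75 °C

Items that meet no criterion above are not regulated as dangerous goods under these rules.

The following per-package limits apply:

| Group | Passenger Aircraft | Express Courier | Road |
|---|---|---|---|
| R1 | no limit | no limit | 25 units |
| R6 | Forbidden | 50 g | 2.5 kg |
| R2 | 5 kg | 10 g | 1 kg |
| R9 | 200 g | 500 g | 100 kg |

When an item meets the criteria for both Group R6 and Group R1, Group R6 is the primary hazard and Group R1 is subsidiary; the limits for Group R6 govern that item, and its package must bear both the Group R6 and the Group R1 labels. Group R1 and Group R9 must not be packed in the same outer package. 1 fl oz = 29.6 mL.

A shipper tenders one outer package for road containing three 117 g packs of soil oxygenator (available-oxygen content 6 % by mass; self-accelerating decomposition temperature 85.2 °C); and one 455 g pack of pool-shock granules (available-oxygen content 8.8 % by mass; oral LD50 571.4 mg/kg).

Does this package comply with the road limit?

The soil oxygenator has available-oxygen content 6 % by mass, which is > 4.5 % by mass, so it is Group R2 (Oxidizer).
With available-oxygen content 8.8 % by mass (> 4.5 % by mass), the pool-shock granules fall in Group R2.
Group R2 net quantity: (three 117 g packs = 351 g) + 455 g = 806 g.
806 g ≤ 1 kg (road limit, Group R2) — within limit.

Yes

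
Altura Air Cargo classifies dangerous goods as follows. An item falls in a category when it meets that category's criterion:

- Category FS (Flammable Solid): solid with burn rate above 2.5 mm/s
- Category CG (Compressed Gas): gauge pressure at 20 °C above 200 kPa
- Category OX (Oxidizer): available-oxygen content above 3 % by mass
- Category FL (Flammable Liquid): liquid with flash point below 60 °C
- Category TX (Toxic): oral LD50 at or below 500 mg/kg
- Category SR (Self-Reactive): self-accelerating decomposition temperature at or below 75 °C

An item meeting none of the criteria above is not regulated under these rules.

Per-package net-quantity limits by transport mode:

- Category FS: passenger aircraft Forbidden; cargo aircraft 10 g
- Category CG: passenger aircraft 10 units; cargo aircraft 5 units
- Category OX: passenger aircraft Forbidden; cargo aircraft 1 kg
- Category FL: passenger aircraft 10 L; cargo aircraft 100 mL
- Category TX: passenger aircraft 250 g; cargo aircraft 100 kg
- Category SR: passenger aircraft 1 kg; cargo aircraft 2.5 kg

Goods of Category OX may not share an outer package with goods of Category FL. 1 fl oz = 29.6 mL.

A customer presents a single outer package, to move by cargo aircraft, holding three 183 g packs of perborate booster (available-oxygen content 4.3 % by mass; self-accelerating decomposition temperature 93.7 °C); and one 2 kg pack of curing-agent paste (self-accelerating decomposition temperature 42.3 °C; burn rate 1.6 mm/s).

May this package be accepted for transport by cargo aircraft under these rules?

Yes

Perborate booster: available-oxygen content 4.3 % by mass > 3 % by mass → Category OX (Oxidizer).
Curing-agent paste: self-accelerating decomposition temperature 42.3 °C ≤ 75 °C → Category SR (Self-Reactive).
Category OX quantity: three 183 g packs = 549 g.
That is within the Category OX cargo aircraft limit of 1 kg.
Category SR quantity: 2 kg.
That is within the Category SR cargo aircraft limit of 2.5 kg.
The segregation rule (Category OX with Category FL) does not apply to Category OX with Category SR.
Every hazard category is within its cargo aircraft limit and no segregation rule is violated.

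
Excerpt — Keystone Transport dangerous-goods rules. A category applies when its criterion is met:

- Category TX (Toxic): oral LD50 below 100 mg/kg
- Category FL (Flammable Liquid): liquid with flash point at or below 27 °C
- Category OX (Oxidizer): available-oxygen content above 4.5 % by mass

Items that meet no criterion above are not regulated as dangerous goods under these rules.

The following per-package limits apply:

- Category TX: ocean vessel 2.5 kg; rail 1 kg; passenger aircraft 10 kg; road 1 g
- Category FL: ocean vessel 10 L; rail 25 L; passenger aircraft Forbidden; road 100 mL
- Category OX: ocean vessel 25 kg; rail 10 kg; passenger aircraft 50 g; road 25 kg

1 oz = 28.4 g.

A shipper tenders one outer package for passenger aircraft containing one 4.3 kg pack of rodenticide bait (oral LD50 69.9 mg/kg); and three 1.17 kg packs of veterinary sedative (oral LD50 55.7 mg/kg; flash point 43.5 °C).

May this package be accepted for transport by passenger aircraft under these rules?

Rodenticide bait: oral LD50 69.9 mg/kg < 100 mg/kg → Category TX (Toxic).
The veterinary sedative has oral LD50 55.7 mg/kg, which is < 100 mg/kg, so it is Category TX (Toxic).
Total Category TX: 4.3 kg + (three 1.17 kg packs = 3.51 kg) = 7.81 kg.
That is within the Category TX passenger aircraft limit of 10 kg.

Yes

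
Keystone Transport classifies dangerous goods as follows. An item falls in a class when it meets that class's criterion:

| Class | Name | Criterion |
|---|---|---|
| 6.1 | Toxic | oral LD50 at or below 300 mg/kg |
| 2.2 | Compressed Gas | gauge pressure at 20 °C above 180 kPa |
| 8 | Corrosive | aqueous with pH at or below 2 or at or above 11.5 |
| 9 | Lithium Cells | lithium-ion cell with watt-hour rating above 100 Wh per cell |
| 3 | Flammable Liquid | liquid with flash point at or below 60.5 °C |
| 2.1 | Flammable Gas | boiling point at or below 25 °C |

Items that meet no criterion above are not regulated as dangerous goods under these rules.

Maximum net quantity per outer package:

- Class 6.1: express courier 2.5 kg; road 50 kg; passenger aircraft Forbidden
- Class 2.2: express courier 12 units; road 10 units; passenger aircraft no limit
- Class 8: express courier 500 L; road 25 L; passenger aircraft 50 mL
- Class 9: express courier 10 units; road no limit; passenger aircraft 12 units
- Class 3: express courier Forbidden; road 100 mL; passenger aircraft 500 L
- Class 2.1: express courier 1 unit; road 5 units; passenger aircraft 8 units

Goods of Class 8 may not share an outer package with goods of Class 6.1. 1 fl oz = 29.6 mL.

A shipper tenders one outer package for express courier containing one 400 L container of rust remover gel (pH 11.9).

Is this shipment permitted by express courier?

Yes

pH 11.9 meets the Class 8 criterion (Corrosive), so the rust remover gel is Class 8.
Class 8 quantity: 400 L.
400 L is within the express courier limit of 500 L for Class 8.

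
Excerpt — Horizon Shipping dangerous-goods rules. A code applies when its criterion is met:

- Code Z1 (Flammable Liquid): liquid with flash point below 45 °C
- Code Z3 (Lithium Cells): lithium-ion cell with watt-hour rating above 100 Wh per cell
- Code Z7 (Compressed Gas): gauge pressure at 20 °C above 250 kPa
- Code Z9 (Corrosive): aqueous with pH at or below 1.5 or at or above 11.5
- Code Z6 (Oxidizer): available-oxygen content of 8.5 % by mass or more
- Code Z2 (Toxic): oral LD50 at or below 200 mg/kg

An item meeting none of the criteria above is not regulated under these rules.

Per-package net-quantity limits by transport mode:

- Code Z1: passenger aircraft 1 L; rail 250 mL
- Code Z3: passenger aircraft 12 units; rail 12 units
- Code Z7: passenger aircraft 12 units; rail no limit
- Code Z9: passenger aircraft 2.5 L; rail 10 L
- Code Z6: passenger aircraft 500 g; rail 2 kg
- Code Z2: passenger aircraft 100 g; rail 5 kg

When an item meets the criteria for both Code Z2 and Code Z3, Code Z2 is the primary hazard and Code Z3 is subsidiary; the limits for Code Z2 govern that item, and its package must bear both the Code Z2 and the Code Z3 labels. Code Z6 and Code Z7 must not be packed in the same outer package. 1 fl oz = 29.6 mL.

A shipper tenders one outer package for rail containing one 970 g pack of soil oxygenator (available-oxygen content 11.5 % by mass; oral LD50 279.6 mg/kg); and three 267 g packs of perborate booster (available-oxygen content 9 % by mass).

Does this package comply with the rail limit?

Available-oxygen content 11.5 % by mass meets the Code Z6 criterion (Oxidizer), so the soil oxygenator is Code Z6.
With available-oxygen content 9 % by mass (≥ 8.5 % by mass), the perborate booster falls in Code Z6.
Code Z6 net quantity: 970 g + (three 267 g packs = 801 g) = 1.771 kg.
1.771 kg is within the rail limit of 2 kg for Code Z6.

Yes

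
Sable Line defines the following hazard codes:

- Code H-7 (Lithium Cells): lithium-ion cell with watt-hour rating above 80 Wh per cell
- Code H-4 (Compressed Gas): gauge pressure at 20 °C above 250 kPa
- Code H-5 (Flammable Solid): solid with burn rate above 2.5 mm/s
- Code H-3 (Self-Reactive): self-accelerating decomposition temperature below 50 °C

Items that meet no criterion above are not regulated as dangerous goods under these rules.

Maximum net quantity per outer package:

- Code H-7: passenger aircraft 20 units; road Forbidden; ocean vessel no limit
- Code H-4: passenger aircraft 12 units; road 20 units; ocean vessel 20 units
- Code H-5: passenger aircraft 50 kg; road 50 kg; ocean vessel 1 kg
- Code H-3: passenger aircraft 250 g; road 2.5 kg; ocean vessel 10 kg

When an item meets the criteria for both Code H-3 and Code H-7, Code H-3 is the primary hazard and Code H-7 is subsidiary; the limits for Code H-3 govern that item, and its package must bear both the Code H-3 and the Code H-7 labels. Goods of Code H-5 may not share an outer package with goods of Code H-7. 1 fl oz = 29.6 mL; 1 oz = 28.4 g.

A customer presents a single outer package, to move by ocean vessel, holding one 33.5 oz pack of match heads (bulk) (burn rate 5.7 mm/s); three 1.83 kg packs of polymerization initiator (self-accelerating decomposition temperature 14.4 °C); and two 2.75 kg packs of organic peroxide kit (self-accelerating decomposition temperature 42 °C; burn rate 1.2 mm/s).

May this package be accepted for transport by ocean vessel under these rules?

With burn rate 5.7 mm/s (> 2.5 mm/s), the match heads (bulk) fall in Code H-5.
With self-accelerating decomposition temperature 14.4 °C (< 50 °C), the polymerization initiator falls in Code H-3.
The organic peroxide kit has self-accelerating decomposition temperature 42 °C, which is < 50 °C, so it is Code H-3 (Self-Reactive).
Total Code H-3: (three 1.83 kg packs = 5.49 kg) + (two 2.75 kg packs = 5.5 kg) = 10.99 kg.
That exceeds the Code H-3 ocean vessel limit of 10 kg.
Code H-5 quantity: one 33.5 oz pack = 951.4 g.
951.4 g is within the ocean vessel limit of 1 kg for Code H-5.
The segregation rule (Code H-5 with Code H-7) does not apply to Code H-3 with Code H-5.

No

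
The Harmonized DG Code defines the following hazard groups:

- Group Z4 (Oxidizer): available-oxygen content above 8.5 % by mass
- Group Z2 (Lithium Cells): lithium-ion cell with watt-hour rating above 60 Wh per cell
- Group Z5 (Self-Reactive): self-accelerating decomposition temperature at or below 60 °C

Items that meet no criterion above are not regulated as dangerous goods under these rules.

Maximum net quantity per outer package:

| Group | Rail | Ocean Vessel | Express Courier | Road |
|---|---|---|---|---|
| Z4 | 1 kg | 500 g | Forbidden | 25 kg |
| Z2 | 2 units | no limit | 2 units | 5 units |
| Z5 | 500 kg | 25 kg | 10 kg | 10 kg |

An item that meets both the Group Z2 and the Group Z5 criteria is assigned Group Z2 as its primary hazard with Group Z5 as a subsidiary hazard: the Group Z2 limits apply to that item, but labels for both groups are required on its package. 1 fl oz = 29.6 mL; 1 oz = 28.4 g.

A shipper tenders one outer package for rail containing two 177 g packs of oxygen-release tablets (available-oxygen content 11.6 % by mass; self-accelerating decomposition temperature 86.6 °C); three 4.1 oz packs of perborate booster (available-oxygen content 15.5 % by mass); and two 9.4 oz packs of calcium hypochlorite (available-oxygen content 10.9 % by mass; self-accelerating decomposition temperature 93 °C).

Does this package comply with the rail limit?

No

Available-oxygen content 11.6 % by mass meets the Group Z4 criterion (Oxidizer), so the oxygen-release tablets are Group Z4.
Perborate booster: available-oxygen content 15.5 % by mass > 8.5 % by mass → Group Z4 (Oxidizer).
Available-oxygen content 10.9 % by mass meets the Group Z4 criterion (Oxidizer), so the calcium hypochlorite is Group Z4.
Total Group Z4: (two 177 g packs = 354 g) + (three 4.1 oz packs = 349.32 g) + (two 9.4 oz packs = 533.92 g) = 1237.24 g.
That exceeds the Group Z4 rail limit of 1 kg.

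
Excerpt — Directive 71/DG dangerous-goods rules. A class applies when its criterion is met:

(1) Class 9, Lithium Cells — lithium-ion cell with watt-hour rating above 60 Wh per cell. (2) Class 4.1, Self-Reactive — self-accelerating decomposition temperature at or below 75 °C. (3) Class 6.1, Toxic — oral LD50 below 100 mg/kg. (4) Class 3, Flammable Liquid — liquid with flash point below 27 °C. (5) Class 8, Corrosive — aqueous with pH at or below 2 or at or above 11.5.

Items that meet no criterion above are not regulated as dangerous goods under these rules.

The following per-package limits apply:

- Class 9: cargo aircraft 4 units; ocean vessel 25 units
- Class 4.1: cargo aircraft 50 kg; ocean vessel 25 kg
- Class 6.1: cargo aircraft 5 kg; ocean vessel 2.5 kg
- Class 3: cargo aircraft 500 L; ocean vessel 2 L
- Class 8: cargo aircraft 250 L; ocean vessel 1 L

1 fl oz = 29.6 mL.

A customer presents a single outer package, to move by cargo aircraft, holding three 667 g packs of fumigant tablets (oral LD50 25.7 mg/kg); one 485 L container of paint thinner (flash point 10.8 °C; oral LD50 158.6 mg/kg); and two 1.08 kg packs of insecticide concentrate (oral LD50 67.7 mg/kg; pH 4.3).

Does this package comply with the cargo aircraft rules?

Yes

Oral LD50 25.7 mg/kg meets the Class 6.1 criterion (Toxic), so the fumigant tablets are Class 6.1.
Flash point 10.8 °C meets the Class 3 criterion (Flammable Liquid), so the paint thinner is Class 3.
With oral LD50 67.7 mg/kg (< 100 mg/kg), the insecticide concentrate falls in Class 6.1.
Class 6.1 net quantity: (three 667 g packs = 2.001 kg) + (two 1.08 kg packs = 2.16 kg) = 4.161 kg.
4.161 kg is within the cargo aircraft limit of 5 kg for Class 6.1.
Class 3 quantity: 485 L.
That is within the Class 3 cargo aircraft limit of 500 L.
Every hazard class is within its cargo aircraft limit and no segregation rule is violated.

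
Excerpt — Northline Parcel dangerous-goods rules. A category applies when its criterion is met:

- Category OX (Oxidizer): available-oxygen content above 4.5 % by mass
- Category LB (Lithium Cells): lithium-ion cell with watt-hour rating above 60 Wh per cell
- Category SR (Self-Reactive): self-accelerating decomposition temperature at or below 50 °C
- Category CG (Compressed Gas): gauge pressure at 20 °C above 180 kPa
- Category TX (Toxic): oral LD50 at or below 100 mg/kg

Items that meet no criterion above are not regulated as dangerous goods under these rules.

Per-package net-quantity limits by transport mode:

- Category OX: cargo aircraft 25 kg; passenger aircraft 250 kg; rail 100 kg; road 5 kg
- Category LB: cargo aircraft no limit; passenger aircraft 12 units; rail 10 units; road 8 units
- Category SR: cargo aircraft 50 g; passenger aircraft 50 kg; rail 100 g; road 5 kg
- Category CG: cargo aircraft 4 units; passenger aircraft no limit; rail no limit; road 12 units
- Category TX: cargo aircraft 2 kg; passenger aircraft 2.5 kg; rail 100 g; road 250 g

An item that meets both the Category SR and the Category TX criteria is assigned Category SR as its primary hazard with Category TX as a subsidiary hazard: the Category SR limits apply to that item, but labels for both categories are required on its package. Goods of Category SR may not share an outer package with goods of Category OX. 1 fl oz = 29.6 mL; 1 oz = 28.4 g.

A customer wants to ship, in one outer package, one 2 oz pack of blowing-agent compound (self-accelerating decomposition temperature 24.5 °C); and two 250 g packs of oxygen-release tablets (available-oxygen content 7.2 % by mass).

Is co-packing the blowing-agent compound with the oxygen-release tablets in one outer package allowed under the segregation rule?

Self-accelerating decomposition temperature 24.5 °C meets the Category SR criterion (Self-Reactive), so the blowing-agent compound is Category SR.
The oxygen-release tablets have available-oxygen content 7.2 % by mass, which is > 4.5 % by mass, so they are Category OX (Oxidizer).
Category SR and Category OX may not share an outer package.

No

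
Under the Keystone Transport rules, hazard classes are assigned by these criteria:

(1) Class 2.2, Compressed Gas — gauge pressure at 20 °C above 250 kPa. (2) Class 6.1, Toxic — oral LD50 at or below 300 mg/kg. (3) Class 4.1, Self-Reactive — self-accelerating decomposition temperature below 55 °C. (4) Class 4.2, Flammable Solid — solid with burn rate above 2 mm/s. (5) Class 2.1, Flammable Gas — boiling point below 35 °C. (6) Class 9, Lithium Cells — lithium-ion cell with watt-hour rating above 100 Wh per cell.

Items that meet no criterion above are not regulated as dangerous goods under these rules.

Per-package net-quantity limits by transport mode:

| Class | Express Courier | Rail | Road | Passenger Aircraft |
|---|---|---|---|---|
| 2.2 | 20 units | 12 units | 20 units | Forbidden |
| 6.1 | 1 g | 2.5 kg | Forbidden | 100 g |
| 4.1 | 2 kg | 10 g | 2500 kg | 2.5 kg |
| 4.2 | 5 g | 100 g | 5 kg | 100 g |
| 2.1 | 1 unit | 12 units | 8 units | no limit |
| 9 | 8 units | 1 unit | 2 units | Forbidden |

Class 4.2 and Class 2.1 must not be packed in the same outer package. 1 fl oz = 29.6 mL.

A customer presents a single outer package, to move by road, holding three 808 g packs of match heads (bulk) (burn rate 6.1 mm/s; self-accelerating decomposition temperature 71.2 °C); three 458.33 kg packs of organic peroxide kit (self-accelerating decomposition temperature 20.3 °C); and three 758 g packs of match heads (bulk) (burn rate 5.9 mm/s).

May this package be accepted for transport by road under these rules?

The match heads (bulk) have burn rate 6.1 mm/s, which is > 2 mm/s, so they are Class 4.2 (Flammable Solid).
Self-accelerating decomposition temperature 20.3 °C meets the Class 4.1 criterion (Self-Reactive), so the organic peroxide kit is Class 4.1.
The match heads (bulk) have burn rate 5.9 mm/s, which is > 2 mm/s, so they are Class 4.2 (Flammable Solid).
Total Class 4.2: (three 808 g packs = 2.424 kg) + (three 758 g packs = 2.274 kg) = 4.698 kg.
4.698 kg is within the road limit of 5 kg for Class 4.2.
Class 4.1 quantity: three 458.33 kg packs = 1374.99 kg.
1374.99 kg ≤ 2500 kg (road limit, Class 4.1) — within limit.
The segregation rule (Class 4.2 with Class 2.1) does not apply to Class 4.2 with Class 4.1.
Every hazard class is within its road limit and no segregation rule is violated.

Yes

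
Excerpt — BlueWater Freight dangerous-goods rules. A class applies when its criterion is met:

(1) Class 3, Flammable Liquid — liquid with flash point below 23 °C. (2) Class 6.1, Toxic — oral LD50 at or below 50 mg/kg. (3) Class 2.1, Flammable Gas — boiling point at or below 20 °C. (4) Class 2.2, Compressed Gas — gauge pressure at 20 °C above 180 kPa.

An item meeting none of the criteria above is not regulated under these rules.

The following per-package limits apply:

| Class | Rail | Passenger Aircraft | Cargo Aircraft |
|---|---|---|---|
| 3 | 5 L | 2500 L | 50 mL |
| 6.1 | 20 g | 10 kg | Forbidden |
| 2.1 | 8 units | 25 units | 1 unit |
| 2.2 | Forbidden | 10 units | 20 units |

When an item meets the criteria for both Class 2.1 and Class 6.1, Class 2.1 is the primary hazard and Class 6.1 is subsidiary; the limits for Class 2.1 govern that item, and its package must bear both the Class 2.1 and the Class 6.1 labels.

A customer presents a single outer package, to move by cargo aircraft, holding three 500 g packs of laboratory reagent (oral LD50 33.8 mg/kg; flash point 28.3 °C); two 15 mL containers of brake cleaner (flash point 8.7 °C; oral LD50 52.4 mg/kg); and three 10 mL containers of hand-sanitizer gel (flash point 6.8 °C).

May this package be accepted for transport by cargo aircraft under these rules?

With oral LD50 33.8 mg/kg (≤ 50 mg/kg), the laboratory reagent falls in Class 6.1.
Brake cleaner: flash point 8.7 °C < 23 °C → Class 3 (Flammable Liquid).
The hand-sanitizer gel has flash point 6.8 °C, which is < 23 °C, so it is Class 3 (Flammable Liquid).
Class 3 net quantity: (two 15 mL containers = 30 mL) + (three 10 mL containers = 30 mL) = 60 mL.
60 mL exceeds the cargo aircraft limit of 50 mL for Class 3.
Class 6.1 quantity: three 500 g packs = 1.5 kg.
Class 6.1 is Forbidden by cargo aircraft.

No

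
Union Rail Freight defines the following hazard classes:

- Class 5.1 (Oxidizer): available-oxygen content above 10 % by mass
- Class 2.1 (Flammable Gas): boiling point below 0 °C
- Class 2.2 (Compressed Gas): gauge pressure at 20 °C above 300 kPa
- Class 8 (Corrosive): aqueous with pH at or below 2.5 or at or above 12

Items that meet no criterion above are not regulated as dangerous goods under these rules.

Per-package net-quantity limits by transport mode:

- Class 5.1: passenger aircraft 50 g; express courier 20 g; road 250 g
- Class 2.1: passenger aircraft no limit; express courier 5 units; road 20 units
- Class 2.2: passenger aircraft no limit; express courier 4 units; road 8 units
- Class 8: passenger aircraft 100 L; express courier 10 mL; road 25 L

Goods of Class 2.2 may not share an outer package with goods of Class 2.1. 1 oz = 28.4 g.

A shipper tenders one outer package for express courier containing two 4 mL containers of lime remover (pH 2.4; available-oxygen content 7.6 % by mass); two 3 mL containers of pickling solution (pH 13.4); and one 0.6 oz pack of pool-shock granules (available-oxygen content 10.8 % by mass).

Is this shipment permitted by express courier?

Lime remover: pH 2.4 ≤ 2.5 → Class 8 (Corrosive).
The pickling solution has pH 13.4, which is ≥ 12, so it is Class 8 (Corrosive).
The pool-shock granules have available-oxygen content 10.8 % by mass, which is > 10 % by mass, so they are Class 5.1 (Oxidizer).
Class 8 net quantity: (two 4 mL containers = 8 mL) + (two 3 mL containers = 6 mL) = 14 mL.
14 mL > 10 mL (express courier limit, Class 8) — over the limit.
Class 5.1 quantity: one 0.6 oz pack = 17.04 g.
17.04 g ≤ 20 g (express courier limit, Class 5.1) — within limit.
The segregation rule (Class 2.2 with Class 2.1) does not apply to Class 8 with Class 5.1.

No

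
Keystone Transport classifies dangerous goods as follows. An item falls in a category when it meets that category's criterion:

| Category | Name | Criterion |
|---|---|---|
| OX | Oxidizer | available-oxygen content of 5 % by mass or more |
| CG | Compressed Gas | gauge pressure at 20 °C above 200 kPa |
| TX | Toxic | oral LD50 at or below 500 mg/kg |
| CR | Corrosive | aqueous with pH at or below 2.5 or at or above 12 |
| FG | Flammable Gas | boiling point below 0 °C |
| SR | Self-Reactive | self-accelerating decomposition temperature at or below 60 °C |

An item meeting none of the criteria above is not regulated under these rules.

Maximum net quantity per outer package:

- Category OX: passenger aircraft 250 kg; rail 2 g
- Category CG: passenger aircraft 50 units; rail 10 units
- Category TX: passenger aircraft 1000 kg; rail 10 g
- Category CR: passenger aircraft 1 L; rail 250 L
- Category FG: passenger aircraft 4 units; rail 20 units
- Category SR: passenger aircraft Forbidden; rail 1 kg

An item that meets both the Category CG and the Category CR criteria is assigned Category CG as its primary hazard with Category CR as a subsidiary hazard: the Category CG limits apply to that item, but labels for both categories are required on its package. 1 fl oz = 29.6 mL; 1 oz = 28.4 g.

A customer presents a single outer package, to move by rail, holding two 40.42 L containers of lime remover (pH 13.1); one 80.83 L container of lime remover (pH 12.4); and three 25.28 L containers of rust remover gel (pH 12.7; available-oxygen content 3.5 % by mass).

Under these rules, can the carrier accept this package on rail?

The lime remover has pH 13.1, which is ≥ 12, so it is Category CR (Corrosive).
Lime remover: pH 12.4 ≥ 12 → Category CR (Corrosive).
Rust remover gel: pH 12.7 ≥ 12 → Category CR (Corrosive).
Category CR net quantity: (two 40.42 L containers = 80.84 L) + 80.83 L + (three 25.28 L containers = 75.84 L) = 237.51 L.
237.51 L ≤ 250 L (rail limit, Category CR) — within limit.

Yes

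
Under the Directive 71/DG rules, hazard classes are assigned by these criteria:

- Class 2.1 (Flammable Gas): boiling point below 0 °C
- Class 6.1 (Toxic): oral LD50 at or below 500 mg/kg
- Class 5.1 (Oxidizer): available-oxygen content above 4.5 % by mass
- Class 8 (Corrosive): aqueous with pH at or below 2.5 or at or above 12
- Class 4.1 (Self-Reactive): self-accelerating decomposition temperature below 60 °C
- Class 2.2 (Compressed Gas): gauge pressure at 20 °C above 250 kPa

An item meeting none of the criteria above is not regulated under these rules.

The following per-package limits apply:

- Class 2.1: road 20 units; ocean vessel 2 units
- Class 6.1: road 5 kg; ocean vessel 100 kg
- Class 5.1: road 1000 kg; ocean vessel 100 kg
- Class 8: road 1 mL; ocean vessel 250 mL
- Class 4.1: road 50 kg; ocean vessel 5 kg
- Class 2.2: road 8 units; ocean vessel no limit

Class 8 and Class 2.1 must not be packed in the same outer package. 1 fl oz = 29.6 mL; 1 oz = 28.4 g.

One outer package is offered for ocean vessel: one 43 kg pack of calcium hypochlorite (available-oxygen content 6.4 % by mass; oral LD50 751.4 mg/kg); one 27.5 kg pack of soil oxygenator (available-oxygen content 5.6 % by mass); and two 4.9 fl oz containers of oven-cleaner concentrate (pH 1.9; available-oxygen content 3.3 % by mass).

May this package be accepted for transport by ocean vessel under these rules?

Available-oxygen content 6.4 % by mass meets the Class 5.1 criterion (Oxidizer), so the calcium hypochlorite is Class 5.1.
Soil oxygenator: available-oxygen content 5.6 % by mass > 4.5 % by mass → Class 5.1 (Oxidizer).
Oven-cleaner concentrate: pH 1.9 ≤ 2.5 → Class 8 (Corrosive).
Total Class 5.1: 43 kg + 27.5 kg = 70.5 kg.
That is within the Class 5.1 ocean vessel limit of 100 kg.
Class 8 quantity: two 4.9 fl oz containers = 290.08 mL.
290.08 mL > 250 mL (ocean vessel limit, Class 8) — over the limit.
The segregation rule (Class 8 with Class 2.1) does not apply to Class 5.1 with Class 8.

No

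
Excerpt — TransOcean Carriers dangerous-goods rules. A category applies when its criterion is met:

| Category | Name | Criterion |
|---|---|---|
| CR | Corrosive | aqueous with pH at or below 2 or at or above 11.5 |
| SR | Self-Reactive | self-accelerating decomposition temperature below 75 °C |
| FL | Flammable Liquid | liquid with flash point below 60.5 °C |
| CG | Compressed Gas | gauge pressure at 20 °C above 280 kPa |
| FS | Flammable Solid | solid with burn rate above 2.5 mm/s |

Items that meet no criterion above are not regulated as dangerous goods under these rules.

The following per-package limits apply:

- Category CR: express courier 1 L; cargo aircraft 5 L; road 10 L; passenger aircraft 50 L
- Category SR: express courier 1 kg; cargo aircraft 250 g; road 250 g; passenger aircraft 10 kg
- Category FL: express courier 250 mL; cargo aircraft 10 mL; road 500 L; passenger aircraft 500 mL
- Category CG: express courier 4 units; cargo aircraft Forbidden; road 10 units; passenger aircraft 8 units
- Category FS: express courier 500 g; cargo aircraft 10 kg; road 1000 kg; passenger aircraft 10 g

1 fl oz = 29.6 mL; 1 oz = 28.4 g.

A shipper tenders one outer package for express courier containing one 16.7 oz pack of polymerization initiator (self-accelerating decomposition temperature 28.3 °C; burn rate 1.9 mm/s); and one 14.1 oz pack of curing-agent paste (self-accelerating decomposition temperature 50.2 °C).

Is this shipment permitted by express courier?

With self-accelerating decomposition temperature 28.3 °C (< 75 °C), the polymerization initiator falls in Category SR.
With self-accelerating decomposition temperature 50.2 °C (< 75 °C), the curing-agent paste falls in Category SR.
Total Category SR: (one 16.7 oz pack = 474.28 g) + (one 14.1 oz pack = 400.44 g) = 874.72 g.
874.72 g ≤ 1 kg (express courier limit, Category SR) — within limit.

Yes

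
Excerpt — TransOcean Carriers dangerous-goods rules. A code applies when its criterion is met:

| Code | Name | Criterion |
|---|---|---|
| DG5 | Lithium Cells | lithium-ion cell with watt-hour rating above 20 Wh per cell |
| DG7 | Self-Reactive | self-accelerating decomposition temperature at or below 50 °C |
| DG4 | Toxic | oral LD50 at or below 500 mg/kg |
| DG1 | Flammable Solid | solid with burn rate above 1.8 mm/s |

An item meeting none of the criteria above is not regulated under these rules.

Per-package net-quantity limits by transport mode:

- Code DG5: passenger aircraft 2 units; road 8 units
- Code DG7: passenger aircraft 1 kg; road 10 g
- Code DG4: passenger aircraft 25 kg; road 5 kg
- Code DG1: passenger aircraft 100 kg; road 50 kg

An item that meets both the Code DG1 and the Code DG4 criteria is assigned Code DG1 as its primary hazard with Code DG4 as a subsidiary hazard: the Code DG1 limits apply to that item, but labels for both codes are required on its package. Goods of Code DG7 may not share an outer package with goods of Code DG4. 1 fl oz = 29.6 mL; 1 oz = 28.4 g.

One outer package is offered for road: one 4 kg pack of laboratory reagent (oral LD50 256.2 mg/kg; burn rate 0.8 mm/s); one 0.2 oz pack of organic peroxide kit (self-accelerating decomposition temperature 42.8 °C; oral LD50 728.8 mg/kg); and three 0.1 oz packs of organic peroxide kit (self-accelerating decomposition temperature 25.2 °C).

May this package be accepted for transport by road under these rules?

No

The laboratory reagent has oral LD50 256.2 mg/kg, which is ≤ 500 mg/kg, so it is Code DG4 (Toxic).
The organic peroxide kit has self-accelerating decomposition temperature 42.8 °C, which is ≤ 50 °C, so it is Code DG7 (Self-Reactive).
Organic peroxide kit: self-accelerating decomposition temperature 25.2 °C ≤ 50 °C → Code DG7 (Self-Reactive).
Total Code DG7: (one 0.2 oz pack = 5.68 g) + (three 0.1 oz packs = 8.52 g) = 14.2 g.
14.2 g > 10 g (road limit, Code DG7) — over the limit.
Code DG4 quantity: 4 kg.
4 kg is within the road limit of 5 kg for Code DG4.
Code DG7 and Code DG4 may not share an outer package.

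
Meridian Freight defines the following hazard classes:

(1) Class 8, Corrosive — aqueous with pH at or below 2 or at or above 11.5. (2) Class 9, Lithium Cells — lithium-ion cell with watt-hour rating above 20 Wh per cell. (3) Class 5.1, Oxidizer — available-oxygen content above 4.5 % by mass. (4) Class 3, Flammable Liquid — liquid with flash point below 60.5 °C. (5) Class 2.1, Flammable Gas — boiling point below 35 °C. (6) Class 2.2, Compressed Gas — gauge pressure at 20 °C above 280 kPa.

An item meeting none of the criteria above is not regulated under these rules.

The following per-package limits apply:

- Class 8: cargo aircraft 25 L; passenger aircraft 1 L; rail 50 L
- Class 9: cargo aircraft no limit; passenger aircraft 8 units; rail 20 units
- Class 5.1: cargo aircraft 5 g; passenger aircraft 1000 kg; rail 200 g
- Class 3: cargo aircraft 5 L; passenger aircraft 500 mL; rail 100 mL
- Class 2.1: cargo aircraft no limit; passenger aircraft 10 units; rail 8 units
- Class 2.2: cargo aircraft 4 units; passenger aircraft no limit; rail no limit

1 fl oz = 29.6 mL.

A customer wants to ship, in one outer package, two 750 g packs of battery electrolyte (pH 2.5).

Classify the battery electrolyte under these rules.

pH 2.5 is between 2 and 11.5, so Class 8 does not apply.
No criterion is met, so the item is not regulated.

Not regulated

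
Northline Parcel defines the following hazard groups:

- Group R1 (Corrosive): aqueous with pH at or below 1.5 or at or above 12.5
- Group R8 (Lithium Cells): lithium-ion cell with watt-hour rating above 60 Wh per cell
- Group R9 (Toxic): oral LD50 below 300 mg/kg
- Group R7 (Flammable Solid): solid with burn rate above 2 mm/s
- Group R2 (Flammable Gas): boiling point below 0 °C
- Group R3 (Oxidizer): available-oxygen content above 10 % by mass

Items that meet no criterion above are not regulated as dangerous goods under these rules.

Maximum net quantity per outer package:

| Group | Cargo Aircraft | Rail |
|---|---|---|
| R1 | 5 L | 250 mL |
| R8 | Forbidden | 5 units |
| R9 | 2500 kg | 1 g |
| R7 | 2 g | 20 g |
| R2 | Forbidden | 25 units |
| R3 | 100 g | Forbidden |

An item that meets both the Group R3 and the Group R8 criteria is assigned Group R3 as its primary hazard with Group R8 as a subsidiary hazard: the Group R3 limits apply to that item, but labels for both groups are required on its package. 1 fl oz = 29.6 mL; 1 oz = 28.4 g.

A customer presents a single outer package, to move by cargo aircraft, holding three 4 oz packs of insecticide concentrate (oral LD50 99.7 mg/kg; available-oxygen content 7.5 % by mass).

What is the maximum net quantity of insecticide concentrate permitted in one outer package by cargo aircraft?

2500 kg

The insecticide concentrate has oral LD50 99.7 mg/kg, which is < 300 mg/kg, so it is Group R9 (Toxic).
The cargo aircraft limit for Group R9 is 2500 kg.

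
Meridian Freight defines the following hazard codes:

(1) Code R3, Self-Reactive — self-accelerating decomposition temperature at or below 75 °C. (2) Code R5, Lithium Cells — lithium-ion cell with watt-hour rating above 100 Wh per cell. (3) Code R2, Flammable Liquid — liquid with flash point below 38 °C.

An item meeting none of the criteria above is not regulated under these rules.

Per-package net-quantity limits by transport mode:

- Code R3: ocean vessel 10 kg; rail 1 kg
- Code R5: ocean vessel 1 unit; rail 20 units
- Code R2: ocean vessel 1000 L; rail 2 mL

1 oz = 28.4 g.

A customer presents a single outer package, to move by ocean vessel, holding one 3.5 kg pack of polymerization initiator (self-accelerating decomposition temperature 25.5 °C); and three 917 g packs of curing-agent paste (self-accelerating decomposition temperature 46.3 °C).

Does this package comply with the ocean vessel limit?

With self-accelerating decomposition temperature 25.5 °C (≤ 75 °C), the polymerization initiator falls in Code R3.
Curing-agent paste: self-accelerating decomposition temperature 46.3 °C ≤ 75 °C → Code R3 (Self-Reactive).
Total Code R3: 3.5 kg + (three 917 g packs = 2.751 kg) = 6.251 kg.
6.251 kg ≤ 10 kg (ocean vessel limit, Code R3) — within limit.

Yes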